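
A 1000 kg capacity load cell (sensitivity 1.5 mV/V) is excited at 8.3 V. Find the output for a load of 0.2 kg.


Vout = rated_output * Vex * (load / capacity).
Vout = 1.5 * 8.3 * (0.2 / 1000)
Vout = 1.5 * 8.3 * 0.0002
Vout = 0.002 mV

0.002 mV


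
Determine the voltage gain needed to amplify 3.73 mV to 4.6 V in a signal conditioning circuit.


Gain = Vout / Vin (converting to same units).
G = 4.6 V / 3.73 mV
G = 4600.0 mV / 3.73 mV
G = 1233.24

1233.24


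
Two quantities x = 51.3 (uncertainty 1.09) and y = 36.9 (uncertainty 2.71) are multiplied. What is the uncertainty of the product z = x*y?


For a product z = x*y, the relative uncertainty is:
uz/z = sqrt((ux/x)^2 + (uy/y)^2)
Relative uncertainties: ux/x = 1.09/51.3 = 0.021248
uy/y = 2.71/36.9 = 0.073442
z = 51.3 * 36.9 = 1893.0
uz = 1893.0 * sqrt(0.021248^2 + 0.073442^2) = 144.724

144.724


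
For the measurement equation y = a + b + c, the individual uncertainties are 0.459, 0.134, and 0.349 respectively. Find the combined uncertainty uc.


For a sum of independent quantities, uc = sqrt(u1^2 + u2^2 + u3^2).
uc = sqrt(0.459^2 + 0.134^2 + 0.349^2)
uc = sqrt(0.210681 + 0.017956 + 0.121801)
uc = 0.592

0.592


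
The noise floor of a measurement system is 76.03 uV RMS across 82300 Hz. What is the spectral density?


Noise spectral density = Vrms / sqrt(BW).
NSD = 76.03 / sqrt(82300)
NSD = 76.03 / 286.8798
NSD = 0.265 uV/sqrt(Hz)

0.265 uV/sqrt(Hz)


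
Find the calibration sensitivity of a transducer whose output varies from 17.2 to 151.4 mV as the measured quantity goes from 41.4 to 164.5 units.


Sensitivity = (y2 - y1) / (x2 - x1).
S = (151.4 - 17.2) / (164.5 - 41.4)
S = 134.2 / 123.1
S = 1.0902 mV/unit

1.0902 mV/unit


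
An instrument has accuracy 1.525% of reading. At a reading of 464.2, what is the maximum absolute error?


Absolute error = (accuracy% / 100) * reading.
Error = (1.525 / 100) * 464.2
Error = 0.01525 * 464.2
Error = 7.079

7.079


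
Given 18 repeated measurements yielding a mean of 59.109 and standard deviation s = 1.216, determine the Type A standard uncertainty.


The standard uncertainty for Type A evaluation is u = s / sqrt(n).
u = 1.216 / sqrt(18)
u = 1.216 / 4.2426
u = 0.2866

0.2866


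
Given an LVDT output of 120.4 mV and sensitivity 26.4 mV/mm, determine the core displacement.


Displacement = Vout / sensitivity.
d = 120.4 / 26.4
d = 4.561 mm

4.561 mm


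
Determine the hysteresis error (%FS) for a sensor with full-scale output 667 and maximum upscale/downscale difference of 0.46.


Hysteresis = (max difference / full scale) * 100%.
H = (0.46 / 667) * 100
H = 0.069 %FS

0.069 %FS


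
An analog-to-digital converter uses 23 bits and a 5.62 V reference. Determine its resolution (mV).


The resolution (LSB) of an ADC is Vref / 2^n.
LSB = 5.62 / 2^23
LSB = 5.62 / 8388608
LSB = 6.7e-07 V = 0.00066996 mV

0.00066996 mV


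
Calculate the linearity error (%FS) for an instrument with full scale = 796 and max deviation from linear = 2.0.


Linearity error = (max deviation / full scale) * 100%.
Linearity = (2.0 / 796) * 100
Linearity = 0.251 %FS

0.251 %FS


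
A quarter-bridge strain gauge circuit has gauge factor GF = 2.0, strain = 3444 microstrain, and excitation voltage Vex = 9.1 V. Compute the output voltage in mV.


Quarter bridge output: Vout = (GF * epsilon * Vex) / 4.
Vout = (2.0 * 3444e-6 * 9.1) / 4
Vout = 0.0626808 / 4 V
Vout = 0.0156702 V = 15.6702 mV

15.6702 mV


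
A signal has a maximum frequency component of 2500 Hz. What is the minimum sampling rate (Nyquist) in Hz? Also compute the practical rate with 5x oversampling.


By Nyquist theorem, fs_min = 2 * fmax.
fs_min = 2 * 2500 = 5000 Hz
Practical rate = 5 * fs_min = 5 * 5000 = 25000 Hz

fs_min = 5000 Hz, fs_practical = 25000 Hz


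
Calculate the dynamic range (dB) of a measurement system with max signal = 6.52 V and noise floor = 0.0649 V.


Dynamic range = 20 * log10(Vmax / Vnoise).
DR = 20 * log10(6.52 / 0.0649)
DR = 20 * log10(100.46)
DR = 40.04 dB

40.04 dB


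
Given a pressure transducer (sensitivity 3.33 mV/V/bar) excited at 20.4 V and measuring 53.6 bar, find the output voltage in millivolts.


Output = sensitivity * Vex * P.
Vout = 3.33 * 20.4 * 53.6
Vout = 67.932 * 53.6
Vout = 3641.16 mV

3641.16 mV


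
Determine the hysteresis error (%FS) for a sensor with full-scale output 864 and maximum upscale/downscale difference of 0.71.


Hysteresis = (max difference / full scale) * 100%.
H = (0.71 / 864) * 100
H = 0.082 %FS

0.082 %FS


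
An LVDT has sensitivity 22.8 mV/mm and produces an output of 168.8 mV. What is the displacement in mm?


Displacement = Vout / sensitivity.
d = 168.8 / 22.8
d = 7.404 mm

7.404 mm


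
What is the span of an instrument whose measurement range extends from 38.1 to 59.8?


Span = upper range - lower range.
Span = 59.8 - (38.1)
Span = 21.7

21.7


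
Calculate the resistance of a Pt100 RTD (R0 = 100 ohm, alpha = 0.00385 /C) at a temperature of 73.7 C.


The RTD equation: Rt = R0 * (1 + alpha * T).
Rt = 100 * (1 + 0.00385 * 73.7)
Rt = 100 * (1 + 0.283745)
Rt = 100 * 1.283745
Rt = 128.375 ohm

128.375 ohm


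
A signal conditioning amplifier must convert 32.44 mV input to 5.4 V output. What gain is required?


Gain = Vout / Vin (converting to same units).
G = 5.4 V / 32.44 mV
G = 5400.0 mV / 32.44 mV
G = 166.46

166.46


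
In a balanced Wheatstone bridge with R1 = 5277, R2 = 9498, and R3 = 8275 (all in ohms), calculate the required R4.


At balance: R1*R4 = R2*R3, so R4 = R2*R3/R1.
R4 = 9498 * 8275 / 5277
R4 = 78595950 / 5277
R4 = 14894.06 ohm

14894.06 ohm


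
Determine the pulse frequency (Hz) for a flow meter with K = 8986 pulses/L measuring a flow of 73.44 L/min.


Frequency = K * Q / 60 (converting L/min to L/s).
f = 8986 * 73.44 / 60
f = 659931.84 / 60
f = 10998.86 Hz

10998.86 Hz


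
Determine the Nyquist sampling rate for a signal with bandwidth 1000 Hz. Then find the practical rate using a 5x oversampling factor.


By Nyquist theorem, fs_min = 2 * fmax.
fs_min = 2 * 1000 = 2000 Hz
Practical rate = 5 * fs_min = 5 * 2000 = 10000 Hz

fs_min = 2000 Hz, fs_practical = 10000 Hz


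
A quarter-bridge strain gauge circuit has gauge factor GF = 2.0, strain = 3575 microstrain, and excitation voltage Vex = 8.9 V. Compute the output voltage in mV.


Quarter bridge output: Vout = (GF * epsilon * Vex) / 4.
Vout = (2.0 * 3575e-6 * 8.9) / 4
Vout = 0.063635 / 4 V
Vout = 0.01590875 V = 15.9087 mV

15.9087 mV


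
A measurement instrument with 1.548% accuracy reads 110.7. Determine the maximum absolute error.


Absolute error = (accuracy% / 100) * reading.
Error = (1.548 / 100) * 110.7
Error = 0.01548 * 110.7
Error = 1.7136

1.7136


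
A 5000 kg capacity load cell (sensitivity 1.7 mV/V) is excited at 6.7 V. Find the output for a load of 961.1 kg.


Vout = rated_output * Vex * (load / capacity).
Vout = 1.7 * 6.7 * (961.1 / 5000)
Vout = 1.7 * 6.7 * 0.19222
Vout = 2.189 mV

2.189 mV


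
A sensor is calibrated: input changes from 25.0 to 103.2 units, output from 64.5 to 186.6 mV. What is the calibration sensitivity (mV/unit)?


Sensitivity = (y2 - y1) / (x2 - x1).
S = (186.6 - 64.5) / (103.2 - 25.0)
S = 122.1 / 78.2
S = 1.5614 mV/unit

1.5614 mV/unit


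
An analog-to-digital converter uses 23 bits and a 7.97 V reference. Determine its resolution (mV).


The resolution (LSB) of an ADC is Vref / 2^n.
LSB = 7.97 / 2^23
LSB = 7.97 / 8388608
LSB = 9.5e-07 V = 0.0009501 mV

0.0009501 mV


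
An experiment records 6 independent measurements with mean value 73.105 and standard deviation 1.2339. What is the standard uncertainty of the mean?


The standard uncertainty for Type A evaluation is u = s / sqrt(n).
u = 1.2339 / sqrt(6)
u = 1.2339 / 2.4495
u = 0.5037

0.5037


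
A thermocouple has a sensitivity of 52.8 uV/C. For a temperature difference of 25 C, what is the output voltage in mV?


The thermocouple output V = sensitivity * dT.
V = 52.8 uV/C * 25 C
V = 1320.0 uV
V = 1.32 mV

1.32 mV


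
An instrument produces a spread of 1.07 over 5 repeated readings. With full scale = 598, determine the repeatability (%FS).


Repeatability = (spread / full scale) * 100%.
R = (1.07 / 598) * 100
R = 0.179 %FS

0.179 %FS


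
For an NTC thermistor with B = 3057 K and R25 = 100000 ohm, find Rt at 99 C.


NTC thermistor equation: Rt = R25 * exp(B * (1/T - 1/T25)).
T in Kelvin: 372.15 K, T25 = 298.15 K
1/T - 1/T25 = 1/372.15 - 1/298.15 = -0.00066693
B * (1/T - 1/T25) = 3057 * -0.00066693 = -2.0388
Rt = 100000 * exp(-2.0388) = 13018.5 ohm

13018.5 ohm


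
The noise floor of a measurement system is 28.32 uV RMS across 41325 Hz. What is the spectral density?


Noise spectral density = Vrms / sqrt(BW).
NSD = 28.32 / sqrt(41325)
NSD = 28.32 / 203.2855
NSD = 0.1393 uV/sqrt(Hz)

0.1393 uV/sqrt(Hz)


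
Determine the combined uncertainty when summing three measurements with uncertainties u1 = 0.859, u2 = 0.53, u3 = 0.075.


For a sum of independent quantities, uc = sqrt(u1^2 + u2^2 + u3^2).
uc = sqrt(0.859^2 + 0.53^2 + 0.075^2)
uc = sqrt(0.737881 + 0.2809 + 0.005625)
uc = 1.0121

1.0121


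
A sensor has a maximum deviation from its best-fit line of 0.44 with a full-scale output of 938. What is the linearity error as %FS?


Linearity error = (max deviation / full scale) * 100%.
Linearity = (0.44 / 938) * 100
Linearity = 0.047 %FS

0.047 %FS


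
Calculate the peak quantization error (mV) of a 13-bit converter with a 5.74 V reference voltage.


The maximum quantization error is +/- LSB/2.
LSB = Vref / 2^n = 5.74 / 8192 = 0.00070068 V
Max error = LSB / 2 = 0.00070068 / 2 = 0.00035034 V
Max error = 0.3503 mV

0.3503 mV


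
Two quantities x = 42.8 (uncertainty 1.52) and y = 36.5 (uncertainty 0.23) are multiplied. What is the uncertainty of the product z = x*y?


For a product z = x*y, the relative uncertainty is:
uz/z = sqrt((ux/x)^2 + (uy/y)^2)
Relative uncertainties: ux/x = 1.52/42.8 = 0.035514
uy/y = 0.23/36.5 = 0.006301
z = 42.8 * 36.5 = 1562.2
uz = 1562.2 * sqrt(0.035514^2 + 0.006301^2) = 56.347

56.347


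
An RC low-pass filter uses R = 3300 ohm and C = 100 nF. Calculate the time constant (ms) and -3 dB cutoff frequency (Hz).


Time constant: tau = R * C.
tau = 3300 * 1.00e-07 = 0.00033 s
tau = 0.33 ms
Cutoff frequency: fc = 1 / (2*pi*R*C).
fc = 1 / (2*pi*0.00033) = 482.29 Hz

tau = 0.33 ms, fc = 482.29 Hz


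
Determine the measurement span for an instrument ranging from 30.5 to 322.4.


Span = upper range - lower range.
Span = 322.4 - (30.5)
Span = 291.9

291.9


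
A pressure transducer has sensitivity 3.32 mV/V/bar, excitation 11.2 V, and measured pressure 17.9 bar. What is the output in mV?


Output = sensitivity * Vex * P.
Vout = 3.32 * 11.2 * 17.9
Vout = 37.184 * 17.9
Vout = 665.59 mV

665.59 mV


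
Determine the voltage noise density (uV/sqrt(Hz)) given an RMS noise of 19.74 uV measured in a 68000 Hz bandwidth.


Noise spectral density = Vrms / sqrt(BW).
NSD = 19.74 / sqrt(68000)
NSD = 19.74 / 260.7681
NSD = 0.0757 uV/sqrt(Hz)

0.0757 uV/sqrt(Hz)


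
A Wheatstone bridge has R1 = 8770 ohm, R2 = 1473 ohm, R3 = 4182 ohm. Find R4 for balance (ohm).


At balance: R1*R4 = R2*R3, so R4 = R2*R3/R1.
R4 = 1473 * 4182 / 8770
R4 = 6160086 / 8770
R4 = 702.4 ohm

702.4 ohm


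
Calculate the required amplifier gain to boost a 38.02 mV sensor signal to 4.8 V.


Gain = Vout / Vin (converting to same units).
G = 4.8 V / 38.02 mV
G = 4800.0 mV / 38.02 mV
G = 126.25

126.25


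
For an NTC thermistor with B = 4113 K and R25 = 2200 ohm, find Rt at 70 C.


NTC thermistor equation: Rt = R25 * exp(B * (1/T - 1/T25)).
T in Kelvin: 343.15 K, T25 = 298.15 K
1/T - 1/T25 = 1/343.15 - 1/298.15 = -0.00043984
B * (1/T - 1/T25) = 4113 * -0.00043984 = -1.8091
Rt = 2200 * exp(-1.8091) = 360.4 ohm

360.4 ohm


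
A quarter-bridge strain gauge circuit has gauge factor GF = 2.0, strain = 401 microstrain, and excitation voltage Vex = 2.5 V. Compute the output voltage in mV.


Quarter bridge output: Vout = (GF * epsilon * Vex) / 4.
Vout = (2.0 * 401e-6 * 2.5) / 4
Vout = 0.002005 / 4 V
Vout = 0.00050125 V = 0.5012 mV

0.5012 mV


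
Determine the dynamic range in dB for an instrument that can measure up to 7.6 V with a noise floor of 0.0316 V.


Dynamic range = 20 * log10(Vmax / Vnoise).
DR = 20 * log10(7.6 / 0.0316)
DR = 20 * log10(240.51)
DR = 47.62 dB

47.62 dB


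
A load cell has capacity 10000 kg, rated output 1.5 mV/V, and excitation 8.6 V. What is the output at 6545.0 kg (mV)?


Vout = rated_output * Vex * (load / capacity).
Vout = 1.5 * 8.6 * (6545.0 / 10000)
Vout = 1.5 * 8.6 * 0.6545
Vout = 8.443 mV

8.443 mV


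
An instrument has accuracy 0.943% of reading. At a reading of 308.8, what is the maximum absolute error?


Absolute error = (accuracy% / 100) * reading.
Error = (0.943 / 100) * 308.8
Error = 0.00943 * 308.8
Error = 2.912

2.912


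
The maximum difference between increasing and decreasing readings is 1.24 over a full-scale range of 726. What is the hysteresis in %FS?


Hysteresis = (max difference / full scale) * 100%.
H = (1.24 / 726) * 100
H = 0.171 %FS

0.171 %FS


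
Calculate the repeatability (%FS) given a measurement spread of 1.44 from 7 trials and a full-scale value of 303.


Repeatability = (spread / full scale) * 100%.
R = (1.44 / 303) * 100
R = 0.475 %FS

0.475 %FS


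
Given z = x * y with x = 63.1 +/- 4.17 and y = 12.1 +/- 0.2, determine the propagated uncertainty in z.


For a product z = x*y, the relative uncertainty is:
uz/z = sqrt((ux/x)^2 + (uy/y)^2)
Relative uncertainties: ux/x = 4.17/63.1 = 0.066086
uy/y = 0.2/12.1 = 0.016529
z = 63.1 * 12.1 = 763.5
uz = 763.5 * sqrt(0.066086^2 + 0.016529^2) = 52.011

52.011


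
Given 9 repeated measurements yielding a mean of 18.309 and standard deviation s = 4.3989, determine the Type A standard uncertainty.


The standard uncertainty for Type A evaluation is u = s / sqrt(n).
u = 4.3989 / sqrt(9)
u = 4.3989 / 3.0
u = 1.4663

1.4663


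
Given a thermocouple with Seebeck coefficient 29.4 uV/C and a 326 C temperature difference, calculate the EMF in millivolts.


The thermocouple output V = sensitivity * dT.
V = 29.4 uV/C * 326 C
V = 9584.4 uV
V = 9.584 mV

9.584 mV


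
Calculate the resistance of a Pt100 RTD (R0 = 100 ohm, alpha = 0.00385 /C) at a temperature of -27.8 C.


The RTD equation: Rt = R0 * (1 + alpha * T).
Rt = 100 * (1 + 0.00385 * -27.8)
Rt = 100 * (1 + -0.10703)
Rt = 100 * 0.89297
Rt = 89.297 ohm

89.297 ohm


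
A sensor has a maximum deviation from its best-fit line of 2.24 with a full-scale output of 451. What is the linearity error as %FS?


Linearity error = (max deviation / full scale) * 100%.
Linearity = (2.24 / 451) * 100
Linearity = 0.497 %FS

0.497 %FS


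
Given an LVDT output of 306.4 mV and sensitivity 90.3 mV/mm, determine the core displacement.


Displacement = Vout / sensitivity.
d = 306.4 / 90.3
d = 3.393 mm

3.393 mm


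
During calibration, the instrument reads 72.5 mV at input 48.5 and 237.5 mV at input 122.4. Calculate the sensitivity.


Sensitivity = (y2 - y1) / (x2 - x1).
S = (237.5 - 72.5) / (122.4 - 48.5)
S = 165.0 / 73.9
S = 2.2327 mV/unit

2.2327 mV/unit


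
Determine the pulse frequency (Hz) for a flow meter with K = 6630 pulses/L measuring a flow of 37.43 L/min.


Frequency = K * Q / 60 (converting L/min to L/s).
f = 6630 * 37.43 / 60
f = 248160.9 / 60
f = 4136.02 Hz

4136.02 Hz


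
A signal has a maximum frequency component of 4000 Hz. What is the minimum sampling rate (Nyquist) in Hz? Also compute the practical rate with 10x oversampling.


By Nyquist theorem, fs_min = 2 * fmax.
fs_min = 2 * 4000 = 8000 Hz
Practical rate = 10 * fs_min = 10 * 8000 = 80000 Hz

fs_min = 8000 Hz, fs_practical = 80000 Hz


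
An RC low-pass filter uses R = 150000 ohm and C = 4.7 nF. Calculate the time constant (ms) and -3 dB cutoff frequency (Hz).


Time constant: tau = R * C.
tau = 150000 * 4.70e-09 = 0.000705 s
tau = 0.705 ms
Cutoff frequency: fc = 1 / (2*pi*R*C).
fc = 1 / (2*pi*0.000705) = 225.75 Hz

tau = 0.705 ms, fc = 225.75 Hz


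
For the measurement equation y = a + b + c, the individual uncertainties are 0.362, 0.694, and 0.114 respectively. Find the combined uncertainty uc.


For a sum of independent quantities, uc = sqrt(u1^2 + u2^2 + u3^2).
uc = sqrt(0.362^2 + 0.694^2 + 0.114^2)
uc = sqrt(0.131044 + 0.481636 + 0.012996)
uc = 0.791

0.791


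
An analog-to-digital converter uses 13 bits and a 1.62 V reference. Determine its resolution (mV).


The resolution (LSB) of an ADC is Vref / 2^n.
LSB = 1.62 / 2^13
LSB = 1.62 / 8192
LSB = 0.00019775 V = 0.19775391 mV

0.19775391 mV


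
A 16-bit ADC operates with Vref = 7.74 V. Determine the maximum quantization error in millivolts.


The maximum quantization error is +/- LSB/2.
LSB = Vref / 2^n = 7.74 / 65536 = 0.0001181 V
Max error = LSB / 2 = 0.0001181 / 2 = 5.905e-05 V
Max error = 0.0591 mV

0.0591 mV


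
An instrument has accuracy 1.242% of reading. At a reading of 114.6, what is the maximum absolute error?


Absolute error = (accuracy% / 100) * reading.
Error = (1.242 / 100) * 114.6
Error = 0.01242 * 114.6
Error = 1.4233

1.4233


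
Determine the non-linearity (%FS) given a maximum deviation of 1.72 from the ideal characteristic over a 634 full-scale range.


Linearity error = (max deviation / full scale) * 100%.
Linearity = (1.72 / 634) * 100
Linearity = 0.271 %FS

0.271 %FS


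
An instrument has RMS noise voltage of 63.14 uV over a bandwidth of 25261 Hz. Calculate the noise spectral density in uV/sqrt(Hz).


Noise spectral density = Vrms / sqrt(BW).
NSD = 63.14 / sqrt(25261)
NSD = 63.14 / 158.9371
NSD = 0.3973 uV/sqrt(Hz)

0.3973 uV/sqrt(Hz)


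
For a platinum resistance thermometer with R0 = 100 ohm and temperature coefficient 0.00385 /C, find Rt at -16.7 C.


The RTD equation: Rt = R0 * (1 + alpha * T).
Rt = 100 * (1 + 0.00385 * -16.7)
Rt = 100 * (1 + -0.064295)
Rt = 100 * 0.935705
Rt = 93.57 ohm

93.57 ohm


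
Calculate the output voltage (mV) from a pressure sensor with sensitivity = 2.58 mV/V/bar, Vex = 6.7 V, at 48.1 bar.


Output = sensitivity * Vex * P.
Vout = 2.58 * 6.7 * 48.1
Vout = 17.286 * 48.1
Vout = 831.46 mV

831.46 mV


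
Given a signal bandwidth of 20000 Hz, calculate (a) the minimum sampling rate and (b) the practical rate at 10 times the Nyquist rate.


By Nyquist theorem, fs_min = 2 * fmax.
fs_min = 2 * 20000 = 40000 Hz
Practical rate = 10 * fs_min = 10 * 40000 = 400000 Hz

fs_min = 40000 Hz, fs_practical = 400000 Hz


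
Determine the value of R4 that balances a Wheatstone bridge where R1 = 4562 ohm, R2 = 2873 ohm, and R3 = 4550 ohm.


At balance: R1*R4 = R2*R3, so R4 = R2*R3/R1.
R4 = 2873 * 4550 / 4562
R4 = 13072150 / 4562
R4 = 2865.44 ohm

2865.44 ohm


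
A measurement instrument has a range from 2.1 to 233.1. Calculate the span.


Span = upper range - lower range.
Span = 233.1 - (2.1)
Span = 231.0

231.0


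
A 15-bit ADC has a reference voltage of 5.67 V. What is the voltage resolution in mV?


The resolution (LSB) of an ADC is Vref / 2^n.
LSB = 5.67 / 2^15
LSB = 5.67 / 32768
LSB = 0.00017303 V = 0.17303467 mV

0.17303467 mV


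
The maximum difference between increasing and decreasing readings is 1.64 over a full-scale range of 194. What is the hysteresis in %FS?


Hysteresis = (max difference / full scale) * 100%.
H = (1.64 / 194) * 100
H = 0.845 %FS

0.845 %FS


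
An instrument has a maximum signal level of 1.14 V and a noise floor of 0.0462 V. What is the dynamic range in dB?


Dynamic range = 20 * log10(Vmax / Vnoise).
DR = 20 * log10(1.14 / 0.0462)
DR = 20 * log10(24.68)
DR = 27.85 dB

27.85 dB


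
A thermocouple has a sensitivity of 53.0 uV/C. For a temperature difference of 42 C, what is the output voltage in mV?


The thermocouple output V = sensitivity * dT.
V = 53.0 uV/C * 42 C
V = 2226.0 uV
V = 2.226 mV

2.226 mV


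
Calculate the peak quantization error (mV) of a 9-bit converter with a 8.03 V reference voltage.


The maximum quantization error is +/- LSB/2.
LSB = Vref / 2^n = 8.03 / 512 = 0.01568359 V
Max error = LSB / 2 = 0.01568359 / 2 = 0.0078418 V
Max error = 7.8418 mV

7.8418 mV


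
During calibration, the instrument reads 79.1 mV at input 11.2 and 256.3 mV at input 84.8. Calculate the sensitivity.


Sensitivity = (y2 - y1) / (x2 - x1).
S = (256.3 - 79.1) / (84.8 - 11.2)
S = 177.2 / 73.6
S = 2.4076 mV/unit

2.4076 mV/unit


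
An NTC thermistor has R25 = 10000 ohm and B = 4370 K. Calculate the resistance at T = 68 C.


NTC thermistor equation: Rt = R25 * exp(B * (1/T - 1/T25)).
T in Kelvin: 341.15 K, T25 = 298.15 K
1/T - 1/T25 = 1/341.15 - 1/298.15 = -0.00042275
B * (1/T - 1/T25) = 4370 * -0.00042275 = -1.8474
Rt = 10000 * exp(-1.8474) = 1576.4 ohm

1576.4 ohm


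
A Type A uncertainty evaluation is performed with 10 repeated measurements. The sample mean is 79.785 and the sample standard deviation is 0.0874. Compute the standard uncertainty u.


The standard uncertainty for Type A evaluation is u = s / sqrt(n).
u = 0.0874 / sqrt(10)
u = 0.0874 / 3.1623
u = 0.0276

0.0276


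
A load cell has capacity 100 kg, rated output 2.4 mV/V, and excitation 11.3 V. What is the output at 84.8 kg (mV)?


Vout = rated_output * Vex * (load / capacity).
Vout = 2.4 * 11.3 * (84.8 / 100)
Vout = 2.4 * 11.3 * 0.848
Vout = 22.998 mV

22.998 mV


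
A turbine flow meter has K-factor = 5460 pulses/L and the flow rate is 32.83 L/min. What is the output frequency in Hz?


Frequency = K * Q / 60 (converting L/min to L/s).
f = 5460 * 32.83 / 60
f = 179251.8 / 60
f = 2987.53 Hz

2987.53 Hz


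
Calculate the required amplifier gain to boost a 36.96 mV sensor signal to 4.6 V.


Gain = Vout / Vin (converting to same units).
G = 4.6 V / 36.96 mV
G = 4600.0 mV / 36.96 mV
G = 124.46

124.46


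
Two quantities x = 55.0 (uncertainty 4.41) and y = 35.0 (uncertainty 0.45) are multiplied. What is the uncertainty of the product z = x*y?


For a product z = x*y, the relative uncertainty is:
uz/z = sqrt((ux/x)^2 + (uy/y)^2)
Relative uncertainties: ux/x = 4.41/55.0 = 0.080182
uy/y = 0.45/35.0 = 0.012857
z = 55.0 * 35.0 = 1925.0
uz = 1925.0 * sqrt(0.080182^2 + 0.012857^2) = 156.322

156.322


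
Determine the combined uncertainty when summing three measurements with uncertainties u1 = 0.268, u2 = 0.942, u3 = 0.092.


For a sum of independent quantities, uc = sqrt(u1^2 + u2^2 + u3^2).
uc = sqrt(0.268^2 + 0.942^2 + 0.092^2)
uc = sqrt(0.071824 + 0.887364 + 0.008464)
uc = 0.9837

0.9837


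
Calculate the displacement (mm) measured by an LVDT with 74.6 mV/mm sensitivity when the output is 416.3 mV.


Displacement = Vout / sensitivity.
d = 416.3 / 74.6
d = 5.58 mm

5.58 mm


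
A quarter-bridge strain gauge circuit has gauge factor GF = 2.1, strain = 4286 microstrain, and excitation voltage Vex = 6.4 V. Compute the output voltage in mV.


Quarter bridge output: Vout = (GF * epsilon * Vex) / 4.
Vout = (2.1 * 4286e-6 * 6.4) / 4
Vout = 0.05760384 / 4 V
Vout = 0.01440096 V = 14.401 mV

14.401 mV


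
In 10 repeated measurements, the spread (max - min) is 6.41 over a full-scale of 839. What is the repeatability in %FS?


Repeatability = (spread / full scale) * 100%.
R = (6.41 / 839) * 100
R = 0.764 %FS

0.764 %FS


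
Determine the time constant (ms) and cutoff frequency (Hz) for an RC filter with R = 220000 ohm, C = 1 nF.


Time constant: tau = R * C.
tau = 220000 * 1.00e-09 = 0.00022 s
tau = 0.22 ms
Cutoff frequency: fc = 1 / (2*pi*R*C).
fc = 1 / (2*pi*0.00022) = 723.43 Hz

tau = 0.22 ms, fc = 723.43 Hz


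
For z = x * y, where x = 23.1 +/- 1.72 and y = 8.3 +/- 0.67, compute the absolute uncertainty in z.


For a product z = x*y, the relative uncertainty is:
uz/z = sqrt((ux/x)^2 + (uy/y)^2)
Relative uncertainties: ux/x = 1.72/23.1 = 0.074459
uy/y = 0.67/8.3 = 0.080723
z = 23.1 * 8.3 = 191.7
uz = 191.7 * sqrt(0.074459^2 + 0.080723^2) = 21.056

21.056


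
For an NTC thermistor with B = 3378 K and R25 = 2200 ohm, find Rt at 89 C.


NTC thermistor equation: Rt = R25 * exp(B * (1/T - 1/T25)).
T in Kelvin: 362.15 K, T25 = 298.15 K
1/T - 1/T25 = 1/362.15 - 1/298.15 = -0.00059273
B * (1/T - 1/T25) = 3378 * -0.00059273 = -2.0022
Rt = 2200 * exp(-2.0022) = 297.1 ohm

297.1 ohm


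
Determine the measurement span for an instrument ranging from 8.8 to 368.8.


Span = upper range - lower range.
Span = 368.8 - (8.8)
Span = 360.0

360.0


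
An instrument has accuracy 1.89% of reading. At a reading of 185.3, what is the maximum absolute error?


Absolute error = (accuracy% / 100) * reading.
Error = (1.89 / 100) * 185.3
Error = 0.0189 * 185.3
Error = 3.5022

3.5022


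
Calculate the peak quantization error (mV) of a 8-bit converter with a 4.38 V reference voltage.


The maximum quantization error is +/- LSB/2.
LSB = Vref / 2^n = 4.38 / 256 = 0.01710937 V
Max error = LSB / 2 = 0.01710937 / 2 = 0.00855469 V
Max error = 8.5547 mV

8.5547 mV


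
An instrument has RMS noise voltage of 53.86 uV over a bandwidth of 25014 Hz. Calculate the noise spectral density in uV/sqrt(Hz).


Noise spectral density = Vrms / sqrt(BW).
NSD = 53.86 / sqrt(25014)
NSD = 53.86 / 158.1581
NSD = 0.3405 uV/sqrt(Hz)

0.3405 uV/sqrt(Hz)


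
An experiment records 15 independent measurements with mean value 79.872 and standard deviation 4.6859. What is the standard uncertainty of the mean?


The standard uncertainty for Type A evaluation is u = s / sqrt(n).
u = 4.6859 / sqrt(15)
u = 4.6859 / 3.873
u = 1.2099

1.2099


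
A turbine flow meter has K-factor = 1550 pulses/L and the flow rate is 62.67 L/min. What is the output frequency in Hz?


Frequency = K * Q / 60 (converting L/min to L/s).
f = 1550 * 62.67 / 60
f = 97138.5 / 60
f = 1618.97 Hz

1618.97 Hz


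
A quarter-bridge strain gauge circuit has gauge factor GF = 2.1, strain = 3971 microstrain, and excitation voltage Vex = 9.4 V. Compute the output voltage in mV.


Quarter bridge output: Vout = (GF * epsilon * Vex) / 4.
Vout = (2.1 * 3971e-6 * 9.4) / 4
Vout = 0.07838754 / 4 V
Vout = 0.01959689 V = 19.5969 mV

19.5969 mV


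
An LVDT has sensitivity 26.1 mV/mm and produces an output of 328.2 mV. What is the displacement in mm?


Displacement = Vout / sensitivity.
d = 328.2 / 26.1
d = 12.575 mm

12.575 mm


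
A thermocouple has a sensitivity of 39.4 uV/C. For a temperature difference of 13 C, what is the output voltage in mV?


The thermocouple output V = sensitivity * dT.
V = 39.4 uV/C * 13 C
V = 512.2 uV
V = 0.512 mV

0.512 mV


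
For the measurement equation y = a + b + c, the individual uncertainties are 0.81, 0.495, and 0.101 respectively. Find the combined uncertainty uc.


For a sum of independent quantities, uc = sqrt(u1^2 + u2^2 + u3^2).
uc = sqrt(0.81^2 + 0.495^2 + 0.101^2)
uc = sqrt(0.6561 + 0.245025 + 0.010201)
uc = 0.9546

0.9546


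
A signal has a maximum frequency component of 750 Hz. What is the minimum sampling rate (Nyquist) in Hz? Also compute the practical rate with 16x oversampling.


By Nyquist theorem, fs_min = 2 * fmax.
fs_min = 2 * 750 = 1500 Hz
Practical rate = 16 * fs_min = 16 * 1500 = 24000 Hz

fs_min = 1500 Hz, fs_practical = 24000 Hz


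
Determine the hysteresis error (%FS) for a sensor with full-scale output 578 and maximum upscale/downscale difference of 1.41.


Hysteresis = (max difference / full scale) * 100%.
H = (1.41 / 578) * 100
H = 0.244 %FS

0.244 %FS


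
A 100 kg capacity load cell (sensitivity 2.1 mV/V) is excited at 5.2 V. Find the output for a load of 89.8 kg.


Vout = rated_output * Vex * (load / capacity).
Vout = 2.1 * 5.2 * (89.8 / 100)
Vout = 2.1 * 5.2 * 0.898
Vout = 9.806 mV

9.806 mV


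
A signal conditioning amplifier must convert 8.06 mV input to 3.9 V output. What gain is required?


Gain = Vout / Vin (converting to same units).
G = 3.9 V / 8.06 mV
G = 3900.0 mV / 8.06 mV
G = 483.87

483.87


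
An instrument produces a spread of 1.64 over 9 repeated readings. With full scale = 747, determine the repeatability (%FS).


Repeatability = (spread / full scale) * 100%.
R = (1.64 / 747) * 100
R = 0.22 %FS

0.22 %FS


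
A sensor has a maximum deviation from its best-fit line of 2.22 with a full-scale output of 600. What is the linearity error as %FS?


Linearity error = (max deviation / full scale) * 100%.
Linearity = (2.22 / 600) * 100
Linearity = 0.37 %FS

0.37 %FS


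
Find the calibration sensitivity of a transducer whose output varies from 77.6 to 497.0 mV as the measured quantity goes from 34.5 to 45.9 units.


Sensitivity = (y2 - y1) / (x2 - x1).
S = (497.0 - 77.6) / (45.9 - 34.5)
S = 419.4 / 11.4
S = 36.7895 mV/unit

36.7895 mV/unit


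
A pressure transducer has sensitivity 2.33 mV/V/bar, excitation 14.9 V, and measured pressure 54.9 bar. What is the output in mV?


Output = sensitivity * Vex * P.
Vout = 2.33 * 14.9 * 54.9
Vout = 34.717 * 54.9
Vout = 1905.96 mV

1905.96 mV


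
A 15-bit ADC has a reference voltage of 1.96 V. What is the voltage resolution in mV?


The resolution (LSB) of an ADC is Vref / 2^n.
LSB = 1.96 / 2^15
LSB = 1.96 / 32768
LSB = 5.981e-05 V = 0.05981445 mV

0.05981445 mV


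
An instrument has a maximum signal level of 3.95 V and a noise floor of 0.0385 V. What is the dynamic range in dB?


Dynamic range = 20 * log10(Vmax / Vnoise).
DR = 20 * log10(3.95 / 0.0385)
DR = 20 * log10(102.6)
DR = 40.22 dB

40.22 dB


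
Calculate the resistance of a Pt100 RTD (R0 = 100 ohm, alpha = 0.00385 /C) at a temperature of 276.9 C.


The RTD equation: Rt = R0 * (1 + alpha * T).
Rt = 100 * (1 + 0.00385 * 276.9)
Rt = 100 * (1 + 1.066065)
Rt = 100 * 2.066065
Rt = 206.607 ohm

206.607 ohm


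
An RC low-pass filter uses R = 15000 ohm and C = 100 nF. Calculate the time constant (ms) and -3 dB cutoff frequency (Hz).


Time constant: tau = R * C.
tau = 15000 * 1.00e-07 = 0.0015 s
tau = 1.5 ms
Cutoff frequency: fc = 1 / (2*pi*R*C).
fc = 1 / (2*pi*0.0015) = 106.1 Hz

tau = 1.5 ms, fc = 106.1 Hz


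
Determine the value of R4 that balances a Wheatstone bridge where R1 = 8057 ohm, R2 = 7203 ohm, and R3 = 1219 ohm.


At balance: R1*R4 = R2*R3, so R4 = R2*R3/R1.
R4 = 7203 * 1219 / 8057
R4 = 8780457 / 8057
R4 = 1089.79 ohm

1089.79 ohm


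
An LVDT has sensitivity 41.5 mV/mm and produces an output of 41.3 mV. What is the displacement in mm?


Displacement = Vout / sensitivity.
d = 41.3 / 41.5
d = 0.995 mm

0.995 mm


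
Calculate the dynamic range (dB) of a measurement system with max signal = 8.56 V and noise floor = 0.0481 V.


Dynamic range = 20 * log10(Vmax / Vnoise).
DR = 20 * log10(8.56 / 0.0481)
DR = 20 * log10(177.96)
DR = 45.01 dB

45.01 dB


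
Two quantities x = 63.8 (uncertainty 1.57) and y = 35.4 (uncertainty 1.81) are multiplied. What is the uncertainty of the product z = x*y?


For a product z = x*y, the relative uncertainty is:
uz/z = sqrt((ux/x)^2 + (uy/y)^2)
Relative uncertainties: ux/x = 1.57/63.8 = 0.024608
uy/y = 1.81/35.4 = 0.05113
z = 63.8 * 35.4 = 2258.5
uz = 2258.5 * sqrt(0.024608^2 + 0.05113^2) = 128.156

128.156


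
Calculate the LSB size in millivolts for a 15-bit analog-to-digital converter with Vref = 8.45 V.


The resolution (LSB) of an ADC is Vref / 2^n.
LSB = 8.45 / 2^15
LSB = 8.45 / 32768
LSB = 0.00025787 V = 0.25787354 mV

0.25787354 mV


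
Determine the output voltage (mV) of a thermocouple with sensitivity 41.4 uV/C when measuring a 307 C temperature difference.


The thermocouple output V = sensitivity * dT.
V = 41.4 uV/C * 307 C
V = 12709.8 uV
V = 12.71 mV

12.71 mV


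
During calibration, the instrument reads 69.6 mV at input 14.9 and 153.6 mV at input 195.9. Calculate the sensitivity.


Sensitivity = (y2 - y1) / (x2 - x1).
S = (153.6 - 69.6) / (195.9 - 14.9)
S = 84.0 / 181.0
S = 0.4641 mV/unit

0.4641 mV/unit


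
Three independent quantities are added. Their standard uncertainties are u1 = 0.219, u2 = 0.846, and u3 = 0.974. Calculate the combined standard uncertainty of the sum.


For a sum of independent quantities, uc = sqrt(u1^2 + u2^2 + u3^2).
uc = sqrt(0.219^2 + 0.846^2 + 0.974^2)
uc = sqrt(0.047961 + 0.715716 + 0.948676)
uc = 1.3086

1.3086


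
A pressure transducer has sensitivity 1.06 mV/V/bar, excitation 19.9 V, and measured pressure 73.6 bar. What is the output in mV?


Output = sensitivity * Vex * P.
Vout = 1.06 * 19.9 * 73.6
Vout = 21.094 * 73.6
Vout = 1552.52 mV

1552.52 mV


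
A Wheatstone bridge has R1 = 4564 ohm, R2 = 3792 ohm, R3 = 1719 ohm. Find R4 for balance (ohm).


At balance: R1*R4 = R2*R3, so R4 = R2*R3/R1.
R4 = 3792 * 1719 / 4564
R4 = 6518448 / 4564
R4 = 1428.23 ohm

1428.23 ohm


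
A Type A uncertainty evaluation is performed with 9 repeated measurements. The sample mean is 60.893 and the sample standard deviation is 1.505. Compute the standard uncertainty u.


The standard uncertainty for Type A evaluation is u = s / sqrt(n).
u = 1.505 / sqrt(9)
u = 1.505 / 3.0
u = 0.5017

0.5017


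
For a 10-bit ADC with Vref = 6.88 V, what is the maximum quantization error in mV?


The maximum quantization error is +/- LSB/2.
LSB = Vref / 2^n = 6.88 / 1024 = 0.00671875 V
Max error = LSB / 2 = 0.00671875 / 2 = 0.00335937 V
Max error = 3.3594 mV

3.3594 mV


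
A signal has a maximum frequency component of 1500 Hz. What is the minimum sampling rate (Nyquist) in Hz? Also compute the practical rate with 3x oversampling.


By Nyquist theorem, fs_min = 2 * fmax.
fs_min = 2 * 1500 = 3000 Hz
Practical rate = 3 * fs_min = 3 * 3000 = 9000 Hz

fs_min = 3000 Hz, fs_practical = 9000 Hz


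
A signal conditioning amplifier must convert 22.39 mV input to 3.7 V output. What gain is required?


Gain = Vout / Vin (converting to same units).
G = 3.7 V / 22.39 mV
G = 3700.0 mV / 22.39 mV
G = 165.25

165.25


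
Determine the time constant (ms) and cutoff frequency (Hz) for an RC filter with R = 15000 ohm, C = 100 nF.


Time constant: tau = R * C.
tau = 15000 * 1.00e-07 = 0.0015 s
tau = 1.5 ms
Cutoff frequency: fc = 1 / (2*pi*R*C).
fc = 1 / (2*pi*0.0015) = 106.1 Hz

tau = 1.5 ms, fc = 106.1 Hz


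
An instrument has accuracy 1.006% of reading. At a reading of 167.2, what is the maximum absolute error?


Absolute error = (accuracy% / 100) * reading.
Error = (1.006 / 100) * 167.2
Error = 0.01006 * 167.2
Error = 1.682

1.682


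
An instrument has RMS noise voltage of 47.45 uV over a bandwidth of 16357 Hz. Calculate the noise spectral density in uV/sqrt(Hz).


Noise spectral density = Vrms / sqrt(BW).
NSD = 47.45 / sqrt(16357)
NSD = 47.45 / 127.8945
NSD = 0.371 uV/sqrt(Hz)

0.371 uV/sqrt(Hz)


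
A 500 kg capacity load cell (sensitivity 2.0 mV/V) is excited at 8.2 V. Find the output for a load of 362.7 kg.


Vout = rated_output * Vex * (load / capacity).
Vout = 2.0 * 8.2 * (362.7 / 500)
Vout = 2.0 * 8.2 * 0.7254
Vout = 11.897 mV

11.897 mV


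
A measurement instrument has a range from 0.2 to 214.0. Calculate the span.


Span = upper range - lower range.
Span = 214.0 - (0.2)
Span = 213.8

213.8


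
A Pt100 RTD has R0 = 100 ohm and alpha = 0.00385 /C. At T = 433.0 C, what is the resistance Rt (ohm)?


The RTD equation: Rt = R0 * (1 + alpha * T).
Rt = 100 * (1 + 0.00385 * 433.0)
Rt = 100 * (1 + 1.66705)
Rt = 100 * 2.66705
Rt = 266.705 ohm

266.705 ohm


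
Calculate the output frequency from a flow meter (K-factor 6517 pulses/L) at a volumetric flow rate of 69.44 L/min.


Frequency = K * Q / 60 (converting L/min to L/s).
f = 6517 * 69.44 / 60
f = 452540.48 / 60
f = 7542.34 Hz

7542.34 Hz


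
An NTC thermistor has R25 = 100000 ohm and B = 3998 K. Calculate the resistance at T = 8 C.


NTC thermistor equation: Rt = R25 * exp(B * (1/T - 1/T25)).
T in Kelvin: 281.15 K, T25 = 298.15 K
1/T - 1/T25 = 1/281.15 - 1/298.15 = 0.0002028
B * (1/T - 1/T25) = 3998 * 0.0002028 = 0.8108
Rt = 100000 * exp(0.8108) = 224972.8 ohm

224972.8 ohm


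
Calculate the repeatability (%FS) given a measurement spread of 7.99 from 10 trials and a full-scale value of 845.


Repeatability = (spread / full scale) * 100%.
R = (7.99 / 845) * 100
R = 0.946 %FS

0.946 %FS


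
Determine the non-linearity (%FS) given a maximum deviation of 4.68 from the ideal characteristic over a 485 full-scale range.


Linearity error = (max deviation / full scale) * 100%.
Linearity = (4.68 / 485) * 100
Linearity = 0.965 %FS

0.965 %FS


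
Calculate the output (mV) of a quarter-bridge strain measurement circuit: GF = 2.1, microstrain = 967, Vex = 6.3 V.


Quarter bridge output: Vout = (GF * epsilon * Vex) / 4.
Vout = (2.1 * 967e-6 * 6.3) / 4
Vout = 0.01279341 / 4 V
Vout = 0.00319835 V = 3.1984 mV

3.1984 mV


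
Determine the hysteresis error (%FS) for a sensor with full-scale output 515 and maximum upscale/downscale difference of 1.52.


Hysteresis = (max difference / full scale) * 100%.
H = (1.52 / 515) * 100
H = 0.295 %FS

0.295 %FS


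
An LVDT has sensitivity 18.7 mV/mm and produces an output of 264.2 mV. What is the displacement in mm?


Displacement = Vout / sensitivity.
d = 264.2 / 18.7
d = 14.128 mm

14.128 mm


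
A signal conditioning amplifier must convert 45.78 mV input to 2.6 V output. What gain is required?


Gain = Vout / Vin (converting to same units).
G = 2.6 V / 45.78 mV
G = 2600.0 mV / 45.78 mV
G = 56.79

56.79


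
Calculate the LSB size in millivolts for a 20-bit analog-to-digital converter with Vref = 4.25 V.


The resolution (LSB) of an ADC is Vref / 2^n.
LSB = 4.25 / 2^20
LSB = 4.25 / 1048576
LSB = 4.05e-06 V = 0.00405312 mV

0.00405312 mV


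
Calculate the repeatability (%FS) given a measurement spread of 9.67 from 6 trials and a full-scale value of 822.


Repeatability = (spread / full scale) * 100%.
R = (9.67 / 822) * 100
R = 1.176 %FS

1.176 %FS


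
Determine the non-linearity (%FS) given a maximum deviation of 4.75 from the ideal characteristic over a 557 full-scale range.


Linearity error = (max deviation / full scale) * 100%.
Linearity = (4.75 / 557) * 100
Linearity = 0.853 %FS

0.853 %FS


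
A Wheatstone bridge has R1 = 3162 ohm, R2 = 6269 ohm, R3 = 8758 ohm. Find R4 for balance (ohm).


At balance: R1*R4 = R2*R3, so R4 = R2*R3/R1.
R4 = 6269 * 8758 / 3162
R4 = 54903902 / 3162
R4 = 17363.66 ohm

17363.66 ohm


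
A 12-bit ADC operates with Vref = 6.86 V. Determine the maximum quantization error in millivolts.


The maximum quantization error is +/- LSB/2.
LSB = Vref / 2^n = 6.86 / 4096 = 0.0016748 V
Max error = LSB / 2 = 0.0016748 / 2 = 0.0008374 V
Max error = 0.8374 mV

0.8374 mV


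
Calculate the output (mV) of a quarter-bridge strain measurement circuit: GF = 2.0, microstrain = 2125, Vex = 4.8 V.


Quarter bridge output: Vout = (GF * epsilon * Vex) / 4.
Vout = (2.0 * 2125e-6 * 4.8) / 4
Vout = 0.0204 / 4 V
Vout = 0.0051 V = 5.1 mV

5.1 mV


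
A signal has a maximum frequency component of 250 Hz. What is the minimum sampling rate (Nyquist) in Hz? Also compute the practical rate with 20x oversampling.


By Nyquist theorem, fs_min = 2 * fmax.
fs_min = 2 * 250 = 500 Hz
Practical rate = 20 * fs_min = 20 * 500 = 10000 Hz

fs_min = 500 Hz, fs_practical = 10000 Hz


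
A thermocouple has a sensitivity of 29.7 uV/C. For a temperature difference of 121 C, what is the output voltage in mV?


The thermocouple output V = sensitivity * dT.
V = 29.7 uV/C * 121 C
V = 3593.7 uV
V = 3.594 mV

3.594 mV


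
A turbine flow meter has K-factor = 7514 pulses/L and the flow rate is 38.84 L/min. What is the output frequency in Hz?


Frequency = K * Q / 60 (converting L/min to L/s).
f = 7514 * 38.84 / 60
f = 291843.76 / 60
f = 4864.06 Hz

4864.06 Hz


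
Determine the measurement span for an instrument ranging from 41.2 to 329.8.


Span = upper range - lower range.
Span = 329.8 - (41.2)
Span = 288.6

288.6
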